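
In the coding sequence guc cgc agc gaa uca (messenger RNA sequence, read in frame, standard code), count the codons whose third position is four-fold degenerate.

3

Codon 1 GUC (Val): third position 4-fold.
Codon 2 CGC (Arg): third position 4-fold.
Codon 3 AGC (Ser): third position 2-fold.
Codon 4 GAA (Glu): third position 2-fold.
Codon 5 UCA (Ser): third position 4-fold.
Four-fold degenerate third positions: 3.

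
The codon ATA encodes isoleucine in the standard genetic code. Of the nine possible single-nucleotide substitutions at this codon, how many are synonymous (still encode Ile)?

Position 1: none → 0 synonymous.
Position 2: none → 0 synonymous.
Position 3: ATT, ATC → 2 synonymous.
Total: 0 + 0 + 2 = 2.

2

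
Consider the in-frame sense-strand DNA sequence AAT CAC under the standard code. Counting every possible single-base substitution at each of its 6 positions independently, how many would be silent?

2

Codon 1 (AAT, Asn): 1 synonymous substitution.
Codon 2 (CAC, His): 1 synonymous substitution.
Total: 1 + 1 = 2.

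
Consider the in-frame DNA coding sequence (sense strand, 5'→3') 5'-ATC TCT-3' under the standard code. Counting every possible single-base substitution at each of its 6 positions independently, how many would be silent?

5

Codon 1 (ATC, Ile): 2 synonymous substitutions.
Codon 2 (TCT, Ser): 3 synonymous substitutions.
Total: 2 + 3 = 5.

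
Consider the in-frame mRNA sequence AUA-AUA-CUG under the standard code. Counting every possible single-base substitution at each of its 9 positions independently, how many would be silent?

Codon 1 (AUA, Ile): 2 synonymous substitutions.
Codon 2 (AUA, Ile): 2 synonymous substitutions.
Codon 3 (CUG, Leu): 4 synonymous substitutions.
Total: 2 + 2 + 4 = 8.

8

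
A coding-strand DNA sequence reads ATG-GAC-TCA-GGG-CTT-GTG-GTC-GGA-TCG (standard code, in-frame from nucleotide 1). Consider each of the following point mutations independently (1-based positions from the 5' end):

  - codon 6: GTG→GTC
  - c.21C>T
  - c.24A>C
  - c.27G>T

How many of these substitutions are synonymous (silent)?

4

Codon 6: GTG (Val) → GTC (Val) — synonymous.
Codon 7: GTC (Val) → GTT (Val) — synonymous.
Codon 8: GGA (Gly) → GGC (Gly) — synonymous.
Codon 9: TCG (Ser) → TCT (Ser) — synonymous.
Synonymous: 4 of 4.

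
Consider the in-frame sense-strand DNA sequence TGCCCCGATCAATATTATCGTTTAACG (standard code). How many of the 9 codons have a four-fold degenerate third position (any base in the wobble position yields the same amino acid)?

Codon 1 TGC (Cys): third position 2-fold.
Codon 2 CCC (Pro): third position 4-fold.
Codon 3 GAT (Asp): third position 2-fold.
Codon 4 CAA (Gln): third position 2-fold.
Codon 5 TAT (Tyr): third position 2-fold.
Codon 6 TAT (Tyr): third position 2-fold.
Codon 7 CGT (Arg): third position 4-fold.
Codon 8 TTA (Leu): third position 2-fold.
Codon 9 ACG (Thr): third position 4-fold.
Four-fold degenerate third positions: 3.

3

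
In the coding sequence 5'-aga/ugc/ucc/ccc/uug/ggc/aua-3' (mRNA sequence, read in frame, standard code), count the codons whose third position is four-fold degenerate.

3

Codon 1 AGA (Arg): third position 2-fold.
Codon 2 UGC (Cys): third position 2-fold.
Codon 3 UCC (Ser): third position 4-fold.
Codon 4 CCC (Pro): third position 4-fold.
Codon 5 UUG (Leu): third position 2-fold.
Codon 6 GGC (Gly): third position 4-fold.
Codon 7 AUA (Ile): third position 3-fold.
Four-fold degenerate third positions: 3.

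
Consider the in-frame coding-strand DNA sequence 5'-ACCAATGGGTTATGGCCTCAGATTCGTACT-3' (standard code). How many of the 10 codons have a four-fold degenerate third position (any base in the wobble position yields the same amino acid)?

Codon 1 ACC (Thr): third position 4-fold.
Codon 2 AAT (Asn): third position 2-fold.
Codon 3 GGG (Gly): third position 4-fold.
Codon 4 TTA (Leu): third position 2-fold.
Codon 5 TGG (Trp): third position 1-fold.
Codon 6 CCT (Pro): third position 4-fold.
Codon 7 CAG (Gln): third position 2-fold.
Codon 8 ATT (Ile): third position 3-fold.
Codon 9 CGT (Arg): third position 4-fold.
Codon 10 ACT (Thr): third position 4-fold.
Four-fold degenerate third positions: 5.

5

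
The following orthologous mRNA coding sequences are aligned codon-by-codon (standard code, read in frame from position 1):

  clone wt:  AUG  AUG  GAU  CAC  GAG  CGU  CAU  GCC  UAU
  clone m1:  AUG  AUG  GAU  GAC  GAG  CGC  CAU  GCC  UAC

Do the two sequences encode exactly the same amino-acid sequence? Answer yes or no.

no

Codon 1: AUG Met / AUG Met — identical.
Codon 2: AUG Met / AUG Met — identical.
Codon 3: GAU Asp / GAU Asp — identical.
Codon 4: CAC His / GAC Asp — nonsynonymous.
Codon 5: GAG Glu / GAG Glu — identical.
Codon 6: CGU Arg / CGC Arg — synonymous.
Codon 7: CAU His / CAU His — identical.
Codon 8: GCC Ala / GCC Ala — identical.
Codon 9: UAU Tyr / UAC Tyr — synonymous.
Nonsynonymous differences: 1 → different protein.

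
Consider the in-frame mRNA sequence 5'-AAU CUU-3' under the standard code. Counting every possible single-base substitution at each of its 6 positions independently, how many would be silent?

4

Codon 1 (AAU, Asn): 1 synonymous substitution.
Codon 2 (CUU, Leu): 3 synonymous substitutions.
Total: 1 + 3 = 4.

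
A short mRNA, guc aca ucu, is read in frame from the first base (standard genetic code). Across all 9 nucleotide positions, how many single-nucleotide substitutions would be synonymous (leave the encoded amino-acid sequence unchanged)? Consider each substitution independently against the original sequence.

Codon 1 (GUC, Val): 3 synonymous substitutions.
Codon 2 (ACA, Thr): 3 synonymous substitutions.
Codon 3 (UCU, Ser): 3 synonymous substitutions.
Total: 3 + 3 + 3 = 9.

9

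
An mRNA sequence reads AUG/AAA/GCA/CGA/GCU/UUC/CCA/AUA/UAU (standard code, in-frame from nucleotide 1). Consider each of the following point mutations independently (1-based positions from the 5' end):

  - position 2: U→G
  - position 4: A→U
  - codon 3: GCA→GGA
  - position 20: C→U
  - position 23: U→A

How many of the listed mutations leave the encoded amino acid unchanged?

0

Codon 1: AUG (Met) → AGG (Arg) — missense.
Codon 2: AAA (Lys) → UAA (Stop) — nonsense.
Codon 3: GCA (Ala) → GGA (Gly) — missense.
Codon 7: CCA (Pro) → CUA (Leu) — missense.
Codon 8: AUA (Ile) → AAA (Lys) — missense.
Synonymous: 0 of 5.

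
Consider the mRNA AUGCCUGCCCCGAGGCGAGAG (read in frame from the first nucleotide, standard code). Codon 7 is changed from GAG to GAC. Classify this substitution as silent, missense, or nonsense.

missense

Position 21 falls in codon 7: GAG → Glu.
After the substitution the codon is GAC → Asp.
Glu ≠ Asp, so this is a missense mutation.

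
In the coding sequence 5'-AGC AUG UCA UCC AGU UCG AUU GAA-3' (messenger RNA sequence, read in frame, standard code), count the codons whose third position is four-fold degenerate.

3

Codon 1 AGC (Ser): third position 2-fold.
Codon 2 AUG (Met): third position 1-fold.
Codon 3 UCA (Ser): third position 4-fold.
Codon 4 UCC (Ser): third position 4-fold.
Codon 5 AGU (Ser): third position 2-fold.
Codon 6 UCG (Ser): third position 4-fold.
Codon 7 AUU (Ile): third position 3-fold.
Codon 8 GAA (Glu): third position 2-fold.
Four-fold degenerate third positions: 3.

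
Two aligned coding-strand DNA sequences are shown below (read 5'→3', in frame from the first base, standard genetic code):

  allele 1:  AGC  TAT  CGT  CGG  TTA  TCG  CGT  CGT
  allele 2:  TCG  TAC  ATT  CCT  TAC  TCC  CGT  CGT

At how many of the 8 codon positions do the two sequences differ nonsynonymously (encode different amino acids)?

Codon 1: AGC Ser / TCG Ser — synonymous.
Codon 2: TAT Tyr / TAC Tyr — synonymous.
Codon 3: CGT Arg / ATT Ile — nonsynonymous.
Codon 4: CGG Arg / CCT Pro — nonsynonymous.
Codon 5: TTA Leu / TAC Tyr — nonsynonymous.
Codon 6: TCG Ser / TCC Ser — synonymous.
Codon 7: CGT Arg / CGT Arg — identical.
Codon 8: CGT Arg / CGT Arg — identical.
Nonsynonymous differences: 3.

3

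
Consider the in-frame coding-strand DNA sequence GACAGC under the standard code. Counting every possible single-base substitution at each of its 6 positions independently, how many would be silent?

Codon 1 (GAC, Asp): 1 synonymous substitution.
Codon 2 (AGC, Ser): 1 synonymous substitution.
Total: 1 + 1 = 2.

2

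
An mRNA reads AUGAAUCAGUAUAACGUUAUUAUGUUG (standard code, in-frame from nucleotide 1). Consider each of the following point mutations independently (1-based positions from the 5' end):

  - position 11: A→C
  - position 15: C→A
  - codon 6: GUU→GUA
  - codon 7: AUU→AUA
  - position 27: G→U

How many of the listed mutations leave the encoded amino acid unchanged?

Codon 4: UAU (Tyr) → UCU (Ser) — missense.
Codon 5: AAC (Asn) → AAA (Lys) — missense.
Codon 6: GUU (Val) → GUA (Val) — synonymous.
Codon 7: AUU (Ile) → AUA (Ile) — synonymous.
Codon 9: UUG (Leu) → UUU (Phe) — missense.
Synonymous: 2 of 5.

2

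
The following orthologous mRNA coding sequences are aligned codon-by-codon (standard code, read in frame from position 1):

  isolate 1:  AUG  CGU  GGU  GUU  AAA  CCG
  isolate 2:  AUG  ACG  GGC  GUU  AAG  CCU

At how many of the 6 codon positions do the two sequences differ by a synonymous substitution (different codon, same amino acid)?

Codon 1: AUG Met / AUG Met — identical.
Codon 2: CGU Arg / ACG Thr — nonsynonymous.
Codon 3: GGU Gly / GGC Gly — synonymous.
Codon 4: GUU Val / GUU Val — identical.
Codon 5: AAA Lys / AAG Lys — synonymous.
Codon 6: CCG Pro / CCU Pro — synonymous.
Synonymous differences: 3.

3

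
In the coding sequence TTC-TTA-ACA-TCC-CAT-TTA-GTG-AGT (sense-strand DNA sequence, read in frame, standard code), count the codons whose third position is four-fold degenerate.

Codon 1 TTC (Phe): third position 2-fold.
Codon 2 TTA (Leu): third position 2-fold.
Codon 3 ACA (Thr): third position 4-fold.
Codon 4 TCC (Ser): third position 4-fold.
Codon 5 CAT (His): third position 2-fold.
Codon 6 TTA (Leu): third position 2-fold.
Codon 7 GTG (Val): third position 4-fold.
Codon 8 AGT (Ser): third position 2-fold.
Four-fold degenerate third positions: 3.

3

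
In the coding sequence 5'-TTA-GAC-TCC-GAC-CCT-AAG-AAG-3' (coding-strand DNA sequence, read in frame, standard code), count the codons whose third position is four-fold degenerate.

Codon 1 TTA (Leu): third position 2-fold.
Codon 2 GAC (Asp): third position 2-fold.
Codon 3 TCC (Ser): third position 4-fold.
Codon 4 GAC (Asp): third position 2-fold.
Codon 5 CCT (Pro): third position 4-fold.
Codon 6 AAG (Lys): third position 2-fold.
Codon 7 AAG (Lys): third position 2-fold.
Four-fold degenerate third positions: 2.

2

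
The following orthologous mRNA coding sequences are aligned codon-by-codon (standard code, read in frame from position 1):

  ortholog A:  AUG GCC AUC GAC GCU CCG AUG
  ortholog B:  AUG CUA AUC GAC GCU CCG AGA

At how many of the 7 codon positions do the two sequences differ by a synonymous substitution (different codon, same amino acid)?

0

Codon 1: AUG Met / AUG Met — identical.
Codon 2: GCC Ala / CUA Leu — nonsynonymous.
Codon 3: AUC Ile / AUC Ile — identical.
Codon 4: GAC Asp / GAC Asp — identical.
Codon 5: GCU Ala / GCU Ala — identical.
Codon 6: CCG Pro / CCG Pro — identical.
Codon 7: AUG Met / AGA Arg — nonsynonymous.
Synonymous differences: 0.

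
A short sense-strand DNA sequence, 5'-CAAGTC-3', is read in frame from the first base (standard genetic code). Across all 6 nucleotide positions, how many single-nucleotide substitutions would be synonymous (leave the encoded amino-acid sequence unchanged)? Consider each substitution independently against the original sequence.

Codon 1 (CAA, Gln): 1 synonymous substitution.
Codon 2 (GTC, Val): 3 synonymous substitutions.
Total: 1 + 3 = 4.

4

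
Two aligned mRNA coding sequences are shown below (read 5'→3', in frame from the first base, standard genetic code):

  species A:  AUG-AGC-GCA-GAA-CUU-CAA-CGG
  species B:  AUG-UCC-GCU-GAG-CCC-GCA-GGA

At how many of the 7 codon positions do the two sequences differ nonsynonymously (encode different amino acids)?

Codon 1: AUG Met / AUG Met — identical.
Codon 2: AGC Ser / UCC Ser — synonymous.
Codon 3: GCA Ala / GCU Ala — synonymous.
Codon 4: GAA Glu / GAG Glu — synonymous.
Codon 5: CUU Leu / CCC Pro — nonsynonymous.
Codon 6: CAA Gln / GCA Ala — nonsynonymous.
Codon 7: CGG Arg / GGA Gly — nonsynonymous.
Nonsynonymous differences: 3.

3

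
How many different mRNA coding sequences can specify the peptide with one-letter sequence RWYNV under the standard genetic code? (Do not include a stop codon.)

96

Arg: 6 codons.
Trp: 1 codon.
Tyr: 2 codons.
Asn: 2 codons.
Val: 4 codons.
6 × 1 × 2 × 2 × 4 = 96.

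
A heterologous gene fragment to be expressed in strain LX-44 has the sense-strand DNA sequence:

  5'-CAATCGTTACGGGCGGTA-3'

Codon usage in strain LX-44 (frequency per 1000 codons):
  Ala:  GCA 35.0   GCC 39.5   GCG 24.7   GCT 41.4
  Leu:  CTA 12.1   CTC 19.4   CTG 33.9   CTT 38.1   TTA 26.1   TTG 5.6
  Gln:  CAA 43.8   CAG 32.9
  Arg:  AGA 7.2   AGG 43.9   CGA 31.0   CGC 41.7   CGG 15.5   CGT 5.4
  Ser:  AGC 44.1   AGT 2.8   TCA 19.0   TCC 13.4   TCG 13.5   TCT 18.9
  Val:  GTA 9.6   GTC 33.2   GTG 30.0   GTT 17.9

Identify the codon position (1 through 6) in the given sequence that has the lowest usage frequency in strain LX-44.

Codon 1 CAA (Gln): 43.8 per 1000.
Codon 2 TCG (Ser): 13.5 per 1000.
Codon 3 TTA (Leu): 26.1 per 1000.
Codon 4 CGG (Arg): 15.5 per 1000.
Codon 5 GCG (Ala): 24.7 per 1000.
Codon 6 GTA (Val): 9.6 per 1000.
Lowest frequency is 9.6 at codon 6.

6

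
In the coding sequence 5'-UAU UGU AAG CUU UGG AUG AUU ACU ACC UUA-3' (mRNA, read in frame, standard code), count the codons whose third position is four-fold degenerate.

3

Codon 1 UAU (Tyr): third position 2-fold.
Codon 2 UGU (Cys): third position 2-fold.
Codon 3 AAG (Lys): third position 2-fold.
Codon 4 CUU (Leu): third position 4-fold.
Codon 5 UGG (Trp): third position 1-fold.
Codon 6 AUG (Met): third position 1-fold.
Codon 7 AUU (Ile): third position 3-fold.
Codon 8 ACU (Thr): third position 4-fold.
Codon 9 ACC (Thr): third position 4-fold.
Codon 10 UUA (Leu): third position 2-fold.
Four-fold degenerate third positions: 3.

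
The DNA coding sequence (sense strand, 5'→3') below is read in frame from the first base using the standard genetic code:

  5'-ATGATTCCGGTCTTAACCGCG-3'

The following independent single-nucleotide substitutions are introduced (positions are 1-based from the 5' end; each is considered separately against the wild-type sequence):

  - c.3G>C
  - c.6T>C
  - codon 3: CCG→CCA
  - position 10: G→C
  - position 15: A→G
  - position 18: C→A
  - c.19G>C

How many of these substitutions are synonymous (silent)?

4

Codon 1: ATG (Met) → ATC (Ile) — missense.
Codon 2: ATT (Ile) → ATC (Ile) — synonymous.
Codon 3: CCG (Pro) → CCA (Pro) — synonymous.
Codon 4: GTC (Val) → CTC (Leu) — missense.
Codon 5: TTA (Leu) → TTG (Leu) — synonymous.
Codon 6: ACC (Thr) → ACA (Thr) — synonymous.
Codon 7: GCG (Ala) → CCG (Pro) — missense.
Synonymous: 4 of 7.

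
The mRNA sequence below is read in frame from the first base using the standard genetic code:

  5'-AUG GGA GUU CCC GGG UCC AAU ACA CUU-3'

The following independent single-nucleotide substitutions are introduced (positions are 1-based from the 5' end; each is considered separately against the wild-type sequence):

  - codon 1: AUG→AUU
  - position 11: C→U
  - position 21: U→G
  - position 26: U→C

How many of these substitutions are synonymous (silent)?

0

Codon 1: AUG (Met) → AUU (Ile) — missense.
Codon 4: CCC (Pro) → CUC (Leu) — missense.
Codon 7: AAU (Asn) → AAG (Lys) — missense.
Codon 9: CUU (Leu) → CCU (Pro) — missense.
Synonymous: 0 of 4.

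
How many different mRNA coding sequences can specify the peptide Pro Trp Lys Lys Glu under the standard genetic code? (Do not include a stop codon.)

Pro: 4 codons.
Trp: 1 codon.
Lys: 2 codons.
Lys: 2 codons.
Glu: 2 codons.
4 × 1 × 2 × 2 × 2 = 32.

32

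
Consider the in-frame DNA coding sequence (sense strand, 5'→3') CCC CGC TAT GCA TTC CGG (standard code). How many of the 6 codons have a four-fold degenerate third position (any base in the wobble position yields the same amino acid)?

Codon 1 CCC (Pro): third position 4-fold.
Codon 2 CGC (Arg): third position 4-fold.
Codon 3 TAT (Tyr): third position 2-fold.
Codon 4 GCA (Ala): third position 4-fold.
Codon 5 TTC (Phe): third position 2-fold.
Codon 6 CGG (Arg): third position 4-fold.
Four-fold degenerate third positions: 4.

4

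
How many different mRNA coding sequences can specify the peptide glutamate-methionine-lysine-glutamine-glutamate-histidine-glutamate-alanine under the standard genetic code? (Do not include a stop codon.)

Glu: 2 codons.
Met: 1 codon.
Lys: 2 codons.
Gln: 2 codons.
Glu: 2 codons.
His: 2 codons.
Glu: 2 codons.
Ala: 4 codons.
2 × 1 × 2 × 2 × 2 × 2 × 2 × 4 = 256.

256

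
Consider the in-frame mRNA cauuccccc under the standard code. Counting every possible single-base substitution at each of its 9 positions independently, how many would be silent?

7

Codon 1 (CAU, His): 1 synonymous substitution.
Codon 2 (UCC, Ser): 3 synonymous substitutions.
Codon 3 (CCC, Pro): 3 synonymous substitutions.
Total: 1 + 3 + 3 = 7.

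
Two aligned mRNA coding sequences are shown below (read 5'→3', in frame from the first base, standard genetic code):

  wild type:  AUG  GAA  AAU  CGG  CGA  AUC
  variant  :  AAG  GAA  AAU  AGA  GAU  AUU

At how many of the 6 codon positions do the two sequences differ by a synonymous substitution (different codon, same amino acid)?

2

Codon 1: AUG Met / AAG Lys — nonsynonymous.
Codon 2: GAA Glu / GAA Glu — identical.
Codon 3: AAU Asn / AAU Asn — identical.
Codon 4: CGG Arg / AGA Arg — synonymous.
Codon 5: CGA Arg / GAU Asp — nonsynonymous.
Codon 6: AUC Ile / AUU Ile — synonymous.
Synonymous differences: 2.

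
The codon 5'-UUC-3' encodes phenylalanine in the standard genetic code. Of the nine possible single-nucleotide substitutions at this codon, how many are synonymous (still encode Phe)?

Position 1: none → 0 synonymous.
Position 2: none → 0 synonymous.
Position 3: UUU → 1 synonymous.
Total: 0 + 0 + 1 = 1.

1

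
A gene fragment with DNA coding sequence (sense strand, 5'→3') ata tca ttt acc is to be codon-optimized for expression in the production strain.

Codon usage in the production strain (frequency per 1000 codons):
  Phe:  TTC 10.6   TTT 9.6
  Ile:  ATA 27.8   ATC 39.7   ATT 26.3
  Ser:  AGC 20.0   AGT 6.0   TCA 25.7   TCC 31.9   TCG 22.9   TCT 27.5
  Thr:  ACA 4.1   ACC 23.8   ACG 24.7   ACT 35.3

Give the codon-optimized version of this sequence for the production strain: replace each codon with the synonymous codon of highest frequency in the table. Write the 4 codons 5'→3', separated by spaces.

Codon 1 (Ile): best is ATC at 39.7.
Codon 2 (Ser): best is TCC at 31.9.
Codon 3 (Phe): best is TTC at 10.6.
Codon 4 (Thr): best is ACT at 35.3.

ATC TCC TTC ACT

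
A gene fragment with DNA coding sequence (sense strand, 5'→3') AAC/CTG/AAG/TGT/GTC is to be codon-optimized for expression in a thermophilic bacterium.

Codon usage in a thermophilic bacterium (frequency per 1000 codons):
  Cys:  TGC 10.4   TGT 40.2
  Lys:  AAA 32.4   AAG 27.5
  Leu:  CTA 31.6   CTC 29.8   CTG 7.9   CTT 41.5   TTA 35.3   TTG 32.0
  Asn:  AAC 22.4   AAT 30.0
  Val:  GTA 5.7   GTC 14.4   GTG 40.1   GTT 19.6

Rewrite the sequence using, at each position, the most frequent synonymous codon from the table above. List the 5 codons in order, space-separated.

Codon 1 (Asn): best is AAT at 30.0.
Codon 2 (Leu): best is CTT at 41.5.
Codon 3 (Lys): best is AAA at 32.4.
Codon 4 (Cys): best is TGT at 40.2.
Codon 5 (Val): best is GTG at 40.1.

AAT CTT AAA TGT GTG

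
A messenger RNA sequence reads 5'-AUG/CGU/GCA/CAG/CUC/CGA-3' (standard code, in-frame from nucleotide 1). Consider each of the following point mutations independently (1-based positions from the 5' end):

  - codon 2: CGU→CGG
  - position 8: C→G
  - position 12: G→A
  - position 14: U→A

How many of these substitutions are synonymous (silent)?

Codon 2: CGU (Arg) → CGG (Arg) — synonymous.
Codon 3: GCA (Ala) → GGA (Gly) — missense.
Codon 4: CAG (Gln) → CAA (Gln) — synonymous.
Codon 5: CUC (Leu) → CAC (His) — missense.
Synonymous: 2 of 4.

2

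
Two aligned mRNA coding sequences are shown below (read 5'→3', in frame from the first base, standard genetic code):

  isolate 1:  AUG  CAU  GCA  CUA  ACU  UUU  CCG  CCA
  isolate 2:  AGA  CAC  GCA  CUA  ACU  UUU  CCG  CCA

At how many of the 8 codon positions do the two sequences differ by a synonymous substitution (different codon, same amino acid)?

Codon 1: AUG Met / AGA Arg — nonsynonymous.
Codon 2: CAU His / CAC His — synonymous.
Codon 3: GCA Ala / GCA Ala — identical.
Codon 4: CUA Leu / CUA Leu — identical.
Codon 5: ACU Thr / ACU Thr — identical.
Codon 6: UUU Phe / UUU Phe — identical.
Codon 7: CCG Pro / CCG Pro — identical.
Codon 8: CCA Pro / CCA Pro — identical.
Synonymous differences: 1.

1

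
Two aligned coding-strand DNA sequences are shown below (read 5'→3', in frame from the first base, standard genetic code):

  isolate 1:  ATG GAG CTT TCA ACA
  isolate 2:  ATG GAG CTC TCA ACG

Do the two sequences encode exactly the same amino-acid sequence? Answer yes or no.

Codon 1: ATG Met / ATG Met — identical.
Codon 2: GAG Glu / GAG Glu — identical.
Codon 3: CTT Leu / CTC Leu — synonymous.
Codon 4: TCA Ser / TCA Ser — identical.
Codon 5: ACA Thr / ACG Thr — synonymous.
Nonsynonymous differences: 0 → same protein.

yes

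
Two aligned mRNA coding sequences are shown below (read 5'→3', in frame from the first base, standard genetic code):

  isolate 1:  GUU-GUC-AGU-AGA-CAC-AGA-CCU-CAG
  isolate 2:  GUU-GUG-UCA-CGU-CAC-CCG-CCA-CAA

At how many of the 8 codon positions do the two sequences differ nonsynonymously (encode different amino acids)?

1

Codon 1: GUU Val / GUU Val — identical.
Codon 2: GUC Val / GUG Val — synonymous.
Codon 3: AGU Ser / UCA Ser — synonymous.
Codon 4: AGA Arg / CGU Arg — synonymous.
Codon 5: CAC His / CAC His — identical.
Codon 6: AGA Arg / CCG Pro — nonsynonymous.
Codon 7: CCU Pro / CCA Pro — synonymous.
Codon 8: CAG Gln / CAA Gln — synonymous.
Nonsynonymous differences: 1.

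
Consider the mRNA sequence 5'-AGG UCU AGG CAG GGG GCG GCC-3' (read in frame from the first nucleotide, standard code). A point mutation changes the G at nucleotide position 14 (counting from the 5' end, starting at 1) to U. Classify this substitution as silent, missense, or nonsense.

missense

Position 14 falls in codon 5: GGG → Gly.
After the substitution the codon is GUG → Val.
Gly ≠ Val, so this is a missense mutation.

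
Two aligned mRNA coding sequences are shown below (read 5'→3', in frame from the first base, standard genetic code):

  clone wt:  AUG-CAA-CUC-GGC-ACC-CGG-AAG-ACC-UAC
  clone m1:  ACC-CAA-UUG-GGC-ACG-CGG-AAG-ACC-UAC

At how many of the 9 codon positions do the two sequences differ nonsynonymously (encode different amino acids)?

Codon 1: AUG Met / ACC Thr — nonsynonymous.
Codon 2: CAA Gln / CAA Gln — identical.
Codon 3: CUC Leu / UUG Leu — synonymous.
Codon 4: GGC Gly / GGC Gly — identical.
Codon 5: ACC Thr / ACG Thr — synonymous.
Codon 6: CGG Arg / CGG Arg — identical.
Codon 7: AAG Lys / AAG Lys — identical.
Codon 8: ACC Thr / ACC Thr — identical.
Codon 9: UAC Tyr / UAC Tyr — identical.
Nonsynonymous differences: 1.

1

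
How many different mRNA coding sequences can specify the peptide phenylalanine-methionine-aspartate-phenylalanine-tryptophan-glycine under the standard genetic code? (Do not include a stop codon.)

32

Phe: 2 codons.
Met: 1 codon.
Asp: 2 codons.
Phe: 2 codons.
Trp: 1 codon.
Gly: 4 codons.
2 × 1 × 2 × 2 × 1 × 4 = 32.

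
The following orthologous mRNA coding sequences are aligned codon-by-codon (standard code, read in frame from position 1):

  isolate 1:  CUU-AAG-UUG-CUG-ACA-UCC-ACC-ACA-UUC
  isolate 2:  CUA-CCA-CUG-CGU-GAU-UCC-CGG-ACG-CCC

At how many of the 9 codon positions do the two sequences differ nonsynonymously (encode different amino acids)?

Codon 1: CUU Leu / CUA Leu — synonymous.
Codon 2: AAG Lys / CCA Pro — nonsynonymous.
Codon 3: UUG Leu / CUG Leu — synonymous.
Codon 4: CUG Leu / CGU Arg — nonsynonymous.
Codon 5: ACA Thr / GAU Asp — nonsynonymous.
Codon 6: UCC Ser / UCC Ser — identical.
Codon 7: ACC Thr / CGG Arg — nonsynonymous.
Codon 8: ACA Thr / ACG Thr — synonymous.
Codon 9: UUC Phe / CCC Pro — nonsynonymous.
Nonsynonymous differences: 5.

5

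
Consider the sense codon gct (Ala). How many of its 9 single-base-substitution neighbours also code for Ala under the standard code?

3

Position 1: none → 0 synonymous.
Position 2: none → 0 synonymous.
Position 3: GCC, GCA, GCG → 3 synonymous.
Total: 0 + 0 + 3 = 3.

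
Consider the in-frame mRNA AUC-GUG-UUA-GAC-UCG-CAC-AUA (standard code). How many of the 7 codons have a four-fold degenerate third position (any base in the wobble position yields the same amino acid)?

Codon 1 AUC (Ile): third position 3-fold.
Codon 2 GUG (Val): third position 4-fold.
Codon 3 UUA (Leu): third position 2-fold.
Codon 4 GAC (Asp): third position 2-fold.
Codon 5 UCG (Ser): third position 4-fold.
Codon 6 CAC (His): third position 2-fold.
Codon 7 AUA (Ile): third position 3-fold.
Four-fold degenerate third positions: 2.

2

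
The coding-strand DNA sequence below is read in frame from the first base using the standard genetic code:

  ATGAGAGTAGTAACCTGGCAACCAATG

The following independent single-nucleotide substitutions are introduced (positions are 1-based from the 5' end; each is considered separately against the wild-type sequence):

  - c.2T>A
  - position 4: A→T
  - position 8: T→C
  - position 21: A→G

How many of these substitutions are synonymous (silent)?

1

Codon 1: ATG (Met) → AAG (Lys) — missense.
Codon 2: AGA (Arg) → TGA (Stop) — nonsense.
Codon 3: GTA (Val) → GCA (Ala) — missense.
Codon 7: CAA (Gln) → CAG (Gln) — synonymous.
Synonymous: 1 of 4.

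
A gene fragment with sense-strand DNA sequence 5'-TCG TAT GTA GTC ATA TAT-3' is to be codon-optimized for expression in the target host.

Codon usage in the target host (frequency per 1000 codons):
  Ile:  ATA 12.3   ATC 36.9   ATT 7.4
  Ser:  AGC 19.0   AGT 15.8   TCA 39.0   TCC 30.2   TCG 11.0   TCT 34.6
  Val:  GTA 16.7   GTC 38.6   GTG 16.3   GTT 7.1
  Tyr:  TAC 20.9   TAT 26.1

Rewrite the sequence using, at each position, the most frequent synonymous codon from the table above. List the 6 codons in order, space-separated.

Codon 1 (Ser): best is TCA at 39.0.
Codon 2 (Tyr): best is TAT at 26.1.
Codon 3 (Val): best is GTC at 38.6.
Codon 4 (Val): best is GTC at 38.6.
Codon 5 (Ile): best is ATC at 36.9.
Codon 6 (Tyr): best is TAT at 26.1.

TCA TAT GTC GTC ATC TAT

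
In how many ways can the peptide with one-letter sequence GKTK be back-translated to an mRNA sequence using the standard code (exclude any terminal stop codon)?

Gly: 4 codons.
Lys: 2 codons.
Thr: 4 codons.
Lys: 2 codons.
4 × 2 × 4 × 2 = 64.

64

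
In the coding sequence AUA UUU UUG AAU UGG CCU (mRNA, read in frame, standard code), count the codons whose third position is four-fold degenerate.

Codon 1 AUA (Ile): third position 3-fold.
Codon 2 UUU (Phe): third position 2-fold.
Codon 3 UUG (Leu): third position 2-fold.
Codon 4 AAU (Asn): third position 2-fold.
Codon 5 UGG (Trp): third position 1-fold.
Codon 6 CCU (Pro): third position 4-fold.
Four-fold degenerate third positions: 1.

1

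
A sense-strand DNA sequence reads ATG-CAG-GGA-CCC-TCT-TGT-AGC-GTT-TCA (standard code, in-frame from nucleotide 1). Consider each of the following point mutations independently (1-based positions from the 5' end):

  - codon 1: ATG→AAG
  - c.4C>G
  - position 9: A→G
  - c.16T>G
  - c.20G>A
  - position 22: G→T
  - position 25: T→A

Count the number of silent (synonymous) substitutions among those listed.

1

Codon 1: ATG (Met) → AAG (Lys) — missense.
Codon 2: CAG (Gln) → GAG (Glu) — missense.
Codon 3: GGA (Gly) → GGG (Gly) — synonymous.
Codon 6: TGT (Cys) → GGT (Gly) — missense.
Codon 7: AGC (Ser) → AAC (Asn) — missense.
Codon 8: GTT (Val) → TTT (Phe) — missense.
Codon 9: TCA (Ser) → ACA (Thr) — missense.
Synonymous: 1 of 7.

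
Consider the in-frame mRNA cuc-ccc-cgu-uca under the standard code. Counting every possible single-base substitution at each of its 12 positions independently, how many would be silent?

12

Codon 1 (CUC, Leu): 3 synonymous substitutions.
Codon 2 (CCC, Pro): 3 synonymous substitutions.
Codon 3 (CGU, Arg): 3 synonymous substitutions.
Codon 4 (UCA, Ser): 3 synonymous substitutions.
Total: 3 + 3 + 3 + 3 = 12.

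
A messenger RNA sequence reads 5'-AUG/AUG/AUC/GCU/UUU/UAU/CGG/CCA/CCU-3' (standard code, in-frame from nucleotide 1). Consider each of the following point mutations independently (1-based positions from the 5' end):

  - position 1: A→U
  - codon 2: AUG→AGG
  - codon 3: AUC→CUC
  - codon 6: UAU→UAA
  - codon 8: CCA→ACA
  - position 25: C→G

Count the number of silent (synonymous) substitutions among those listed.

0

Codon 1: AUG (Met) → UUG (Leu) — missense.
Codon 2: AUG (Met) → AGG (Arg) — missense.
Codon 3: AUC (Ile) → CUC (Leu) — missense.
Codon 6: UAU (Tyr) → UAA (Stop) — nonsense.
Codon 8: CCA (Pro) → ACA (Thr) — missense.
Codon 9: CCU (Pro) → GCU (Ala) — missense.
Synonymous: 0 of 6.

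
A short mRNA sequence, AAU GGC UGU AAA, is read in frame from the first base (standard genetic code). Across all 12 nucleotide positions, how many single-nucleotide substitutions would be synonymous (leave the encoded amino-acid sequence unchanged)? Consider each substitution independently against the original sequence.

Codon 1 (AAU, Asn): 1 synonymous substitution.
Codon 2 (GGC, Gly): 3 synonymous substitutions.
Codon 3 (UGU, Cys): 1 synonymous substitution.
Codon 4 (AAA, Lys): 1 synonymous substitution.
Total: 1 + 3 + 1 + 1 = 6.

6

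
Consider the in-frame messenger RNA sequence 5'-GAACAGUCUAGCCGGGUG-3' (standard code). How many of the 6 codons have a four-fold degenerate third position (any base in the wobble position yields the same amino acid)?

Codon 1 GAA (Glu): third position 2-fold.
Codon 2 CAG (Gln): third position 2-fold.
Codon 3 UCU (Ser): third position 4-fold.
Codon 4 AGC (Ser): third position 2-fold.
Codon 5 CGG (Arg): third position 4-fold.
Codon 6 GUG (Val): third position 4-fold.
Four-fold degenerate third positions: 3.

3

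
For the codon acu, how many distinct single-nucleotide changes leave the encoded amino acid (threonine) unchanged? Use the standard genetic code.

Position 1: none → 0 synonymous.
Position 2: none → 0 synonymous.
Position 3: ACC, ACA, ACG → 3 synonymous.
Total: 0 + 0 + 3 = 3.

3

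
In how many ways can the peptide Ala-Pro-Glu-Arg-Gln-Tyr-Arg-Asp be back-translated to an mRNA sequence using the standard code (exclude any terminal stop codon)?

Ala: 4 codons.
Pro: 4 codons.
Glu: 2 codons.
Arg: 6 codons.
Gln: 2 codons.
Tyr: 2 codons.
Arg: 6 codons.
Asp: 2 codons.
4 × 4 × 2 × 6 × 2 × 2 × 6 × 2 = 9216.

9216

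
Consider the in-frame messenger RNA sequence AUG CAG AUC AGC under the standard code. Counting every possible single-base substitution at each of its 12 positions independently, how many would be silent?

Codon 1 (AUG, Met): 0 synonymous substitutions.
Codon 2 (CAG, Gln): 1 synonymous substitution.
Codon 3 (AUC, Ile): 2 synonymous substitutions.
Codon 4 (AGC, Ser): 1 synonymous substitution.
Total: 0 + 1 + 2 + 1 = 4.

4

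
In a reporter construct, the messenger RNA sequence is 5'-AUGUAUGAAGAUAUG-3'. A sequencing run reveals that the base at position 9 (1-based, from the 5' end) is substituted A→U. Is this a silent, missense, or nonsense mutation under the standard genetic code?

Position 9 falls in codon 3: GAA → Glu.
After the substitution the codon is GAU → Asp.
Glu ≠ Asp, so this is a missense mutation.

missense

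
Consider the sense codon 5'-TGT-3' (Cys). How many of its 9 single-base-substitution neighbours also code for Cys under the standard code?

Position 1: none → 0 synonymous.
Position 2: none → 0 synonymous.
Position 3: TGC → 1 synonymous.
Total: 0 + 0 + 1 = 1.

1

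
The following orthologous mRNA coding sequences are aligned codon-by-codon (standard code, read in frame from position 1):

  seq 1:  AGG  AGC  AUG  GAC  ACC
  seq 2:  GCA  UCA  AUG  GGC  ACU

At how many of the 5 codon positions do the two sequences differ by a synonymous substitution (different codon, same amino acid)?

Codon 1: AGG Arg / GCA Ala — nonsynonymous.
Codon 2: AGC Ser / UCA Ser — synonymous.
Codon 3: AUG Met / AUG Met — identical.
Codon 4: GAC Asp / GGC Gly — nonsynonymous.
Codon 5: ACC Thr / ACU Thr — synonymous.
Synonymous differences: 2.

2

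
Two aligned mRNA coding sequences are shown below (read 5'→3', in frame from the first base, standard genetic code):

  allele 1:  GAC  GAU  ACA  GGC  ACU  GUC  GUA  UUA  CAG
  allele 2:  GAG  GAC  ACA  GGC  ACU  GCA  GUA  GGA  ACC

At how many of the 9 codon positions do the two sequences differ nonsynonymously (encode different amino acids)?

Codon 1: GAC Asp / GAG Glu — nonsynonymous.
Codon 2: GAU Asp / GAC Asp — synonymous.
Codon 3: ACA Thr / ACA Thr — identical.
Codon 4: GGC Gly / GGC Gly — identical.
Codon 5: ACU Thr / ACU Thr — identical.
Codon 6: GUC Val / GCA Ala — nonsynonymous.
Codon 7: GUA Val / GUA Val — identical.
Codon 8: UUA Leu / GGA Gly — nonsynonymous.
Codon 9: CAG Gln / ACC Thr — nonsynonymous.
Nonsynonymous differences: 4.

4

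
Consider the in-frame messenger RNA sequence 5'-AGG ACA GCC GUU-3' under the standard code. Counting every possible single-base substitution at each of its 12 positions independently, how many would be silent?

11

Codon 1 (AGG, Arg): 2 synonymous substitutions.
Codon 2 (ACA, Thr): 3 synonymous substitutions.
Codon 3 (GCC, Ala): 3 synonymous substitutions.
Codon 4 (GUU, Val): 3 synonymous substitutions.
Total: 2 + 3 + 3 + 3 = 11.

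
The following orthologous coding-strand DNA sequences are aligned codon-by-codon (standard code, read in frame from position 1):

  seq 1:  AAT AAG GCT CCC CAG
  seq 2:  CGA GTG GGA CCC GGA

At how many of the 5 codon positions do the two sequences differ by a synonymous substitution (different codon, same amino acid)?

Codon 1: AAT Asn / CGA Arg — nonsynonymous.
Codon 2: AAG Lys / GTG Val — nonsynonymous.
Codon 3: GCT Ala / GGA Gly — nonsynonymous.
Codon 4: CCC Pro / CCC Pro — identical.
Codon 5: CAG Gln / GGA Gly — nonsynonymous.
Synonymous differences: 0.

0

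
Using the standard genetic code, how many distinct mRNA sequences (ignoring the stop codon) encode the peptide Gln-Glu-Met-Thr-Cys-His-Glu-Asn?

256

Gln: 2 codons.
Glu: 2 codons.
Met: 1 codon.
Thr: 4 codons.
Cys: 2 codons.
His: 2 codons.
Glu: 2 codons.
Asn: 2 codons.
2 × 2 × 1 × 4 × 2 × 2 × 2 × 2 = 256.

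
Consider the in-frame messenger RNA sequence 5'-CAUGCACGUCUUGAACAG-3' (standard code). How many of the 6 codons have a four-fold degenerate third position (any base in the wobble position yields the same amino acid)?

Codon 1 CAU (His): third position 2-fold.
Codon 2 GCA (Ala): third position 4-fold.
Codon 3 CGU (Arg): third position 4-fold.
Codon 4 CUU (Leu): third position 4-fold.
Codon 5 GAA (Glu): third position 2-fold.
Codon 6 CAG (Gln): third position 2-fold.
Four-fold degenerate third positions: 3.

3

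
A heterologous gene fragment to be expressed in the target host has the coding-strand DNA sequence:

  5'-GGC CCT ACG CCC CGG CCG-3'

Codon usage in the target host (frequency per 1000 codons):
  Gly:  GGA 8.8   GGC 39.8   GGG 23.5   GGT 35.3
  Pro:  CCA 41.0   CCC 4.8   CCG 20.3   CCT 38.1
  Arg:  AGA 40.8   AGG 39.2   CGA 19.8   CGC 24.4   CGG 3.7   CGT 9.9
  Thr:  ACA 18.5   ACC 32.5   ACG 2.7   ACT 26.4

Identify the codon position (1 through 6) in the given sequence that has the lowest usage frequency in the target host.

Codon 1 GGC (Gly): 39.8 per 1000.
Codon 2 CCT (Pro): 38.1 per 1000.
Codon 3 ACG (Thr): 2.7 per 1000.
Codon 4 CCC (Pro): 4.8 per 1000.
Codon 5 CGG (Arg): 3.7 per 1000.
Codon 6 CCG (Pro): 20.3 per 1000.
Lowest frequency is 2.7 at codon 3.

3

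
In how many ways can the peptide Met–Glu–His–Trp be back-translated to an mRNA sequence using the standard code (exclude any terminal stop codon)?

4

Met: 1 codon.
Glu: 2 codons.
His: 2 codons.
Trp: 1 codon.
1 × 2 × 2 × 1 = 4.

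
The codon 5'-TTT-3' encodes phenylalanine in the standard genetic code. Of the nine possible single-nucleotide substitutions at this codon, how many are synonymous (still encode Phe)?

1

Position 1: none → 0 synonymous.
Position 2: none → 0 synonymous.
Position 3: TTC → 1 synonymous.
Total: 0 + 0 + 1 = 1.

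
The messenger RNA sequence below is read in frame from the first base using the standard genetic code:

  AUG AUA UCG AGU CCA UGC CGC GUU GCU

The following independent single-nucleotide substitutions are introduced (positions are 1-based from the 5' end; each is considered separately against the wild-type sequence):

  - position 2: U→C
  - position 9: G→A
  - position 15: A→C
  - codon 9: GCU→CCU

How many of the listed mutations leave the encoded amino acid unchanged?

2

Codon 1: AUG (Met) → ACG (Thr) — missense.
Codon 3: UCG (Ser) → UCA (Ser) — synonymous.
Codon 5: CCA (Pro) → CCC (Pro) — synonymous.
Codon 9: GCU (Ala) → CCU (Pro) — missense.
Synonymous: 2 of 4.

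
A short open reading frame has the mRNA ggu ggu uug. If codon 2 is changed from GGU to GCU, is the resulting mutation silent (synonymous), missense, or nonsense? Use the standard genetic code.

missense

Position 5 falls in codon 2: GGU → Gly.
After the substitution the codon is GCU → Ala.
Gly ≠ Ala, so this is a missense mutation.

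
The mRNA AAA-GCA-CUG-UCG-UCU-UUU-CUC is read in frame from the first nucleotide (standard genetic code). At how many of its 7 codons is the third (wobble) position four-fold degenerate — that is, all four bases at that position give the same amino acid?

Codon 1 AAA (Lys): third position 2-fold.
Codon 2 GCA (Ala): third position 4-fold.
Codon 3 CUG (Leu): third position 4-fold.
Codon 4 UCG (Ser): third position 4-fold.
Codon 5 UCU (Ser): third position 4-fold.
Codon 6 UUU (Phe): third position 2-fold.
Codon 7 CUC (Leu): third position 4-fold.
Four-fold degenerate third positions: 5.

5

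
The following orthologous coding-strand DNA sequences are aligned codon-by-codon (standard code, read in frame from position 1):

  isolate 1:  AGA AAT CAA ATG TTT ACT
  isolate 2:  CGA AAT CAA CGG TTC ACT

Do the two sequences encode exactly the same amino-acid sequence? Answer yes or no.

no

Codon 1: AGA Arg / CGA Arg — synonymous.
Codon 2: AAT Asn / AAT Asn — identical.
Codon 3: CAA Gln / CAA Gln — identical.
Codon 4: ATG Met / CGG Arg — nonsynonymous.
Codon 5: TTT Phe / TTC Phe — synonymous.
Codon 6: ACT Thr / ACT Thr — identical.
Nonsynonymous differences: 1 → different protein.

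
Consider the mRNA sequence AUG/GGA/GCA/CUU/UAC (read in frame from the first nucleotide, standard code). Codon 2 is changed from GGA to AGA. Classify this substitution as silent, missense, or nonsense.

missense

Position 4 falls in codon 2: GGA → Gly.
After the substitution the codon is AGA → Arg.
Gly ≠ Arg, so this is a missense mutation.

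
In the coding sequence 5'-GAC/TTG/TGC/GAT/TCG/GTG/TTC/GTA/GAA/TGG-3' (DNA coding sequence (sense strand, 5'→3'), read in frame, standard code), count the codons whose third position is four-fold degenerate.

Codon 1 GAC (Asp): third position 2-fold.
Codon 2 TTG (Leu): third position 2-fold.
Codon 3 TGC (Cys): third position 2-fold.
Codon 4 GAT (Asp): third position 2-fold.
Codon 5 TCG (Ser): third position 4-fold.
Codon 6 GTG (Val): third position 4-fold.
Codon 7 TTC (Phe): third position 2-fold.
Codon 8 GTA (Val): third position 4-fold.
Codon 9 GAA (Glu): third position 2-fold.
Codon 10 TGG (Trp): third position 1-fold.
Four-fold degenerate third positions: 3.

3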